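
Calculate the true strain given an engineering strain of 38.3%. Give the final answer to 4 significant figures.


epsilon_true = ln(1 + epsilon_eng)
epsilon_true = ln(1 + 0.383)
epsilon_true = 0.3243


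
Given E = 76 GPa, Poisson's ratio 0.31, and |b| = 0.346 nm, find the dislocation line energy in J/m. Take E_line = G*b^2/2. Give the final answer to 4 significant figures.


Step 1: G = E / (2*(1+nu))
G = 76 / (2*(1+0.31)) = 29.0076 GPa = 2.90076e+10 Pa
Step 2: E_line = G*b^2/2
b = 0.346 nm = 3.46e-10 m
E_line = 0.5 * 2.90076e+10 * (3.46e-10)^2 = 1.736e-09 J/m


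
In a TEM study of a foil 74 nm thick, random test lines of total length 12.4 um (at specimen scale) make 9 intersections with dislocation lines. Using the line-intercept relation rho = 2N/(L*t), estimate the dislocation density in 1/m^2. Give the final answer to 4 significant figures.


rho = 2N / (L * t)
L = 12.4 um = 1.24e-05 m, t = 74 nm = 7.4e-08 m
rho = 2 * 9 / (1.24e-05 * 7.4e-08)
rho = 1.962e+13 1/m^2


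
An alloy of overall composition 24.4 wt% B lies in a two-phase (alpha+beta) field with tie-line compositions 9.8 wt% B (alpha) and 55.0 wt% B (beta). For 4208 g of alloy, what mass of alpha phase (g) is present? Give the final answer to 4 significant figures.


f_alpha = (C_beta - C0) / (C_beta - C_alpha)
f_alpha = (55.0 - 24.4) / (55.0 - 9.8) = 0.676991
m_alpha = f_alpha * m_total = 0.676991 * 4208 = 2849 g


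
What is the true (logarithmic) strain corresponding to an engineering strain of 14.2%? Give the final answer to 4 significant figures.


epsilon_true = ln(1 + epsilon_eng)
epsilon_true = ln(1 + 0.142)
epsilon_true = 0.1328


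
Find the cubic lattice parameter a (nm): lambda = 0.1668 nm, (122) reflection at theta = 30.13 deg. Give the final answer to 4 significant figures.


d = lambda / (2*sin(theta))
d = 0.1668 / (2*sin(30.13 deg))
d = 0.166147 nm
a = d * sqrt(h^2+k^2+l^2) = 0.166147 * sqrt(9)
a = 0.4984 nm


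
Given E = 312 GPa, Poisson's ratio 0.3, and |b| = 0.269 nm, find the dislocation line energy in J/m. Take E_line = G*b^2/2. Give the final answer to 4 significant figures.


Step 1: G = E / (2*(1+nu))
G = 312 / (2*(1+0.3)) = 120 GPa = 1.2e+11 Pa
Step 2: E_line = G*b^2/2
b = 0.269 nm = 2.69e-10 m
E_line = 0.5 * 1.2e+11 * (2.69e-10)^2 = 4.342e-09 J/m


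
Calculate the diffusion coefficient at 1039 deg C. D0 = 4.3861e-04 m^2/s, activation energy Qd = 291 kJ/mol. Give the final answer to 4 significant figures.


D = D0 * exp(-Qd / (R*T))
T = 1312.15 K
D = 4.3861e-04 * exp(-291e3 / (8.314 * 1312.15))
D = 1.141e-15 m^2/s


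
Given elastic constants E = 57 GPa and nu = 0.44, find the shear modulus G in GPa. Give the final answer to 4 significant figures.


G = E / (2*(1+nu))
G = 57 / (2*(1+0.44))
G = 19.79 GPa


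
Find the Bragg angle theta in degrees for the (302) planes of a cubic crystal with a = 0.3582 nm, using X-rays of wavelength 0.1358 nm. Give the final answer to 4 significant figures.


d = a / sqrt(h^2+k^2+l^2)
d = 0.3582 / sqrt(13) = 0.0993468 nm
lambda = 2*d*sin(theta)  =>  sin(theta) = lambda / (2*d)
sin(theta) = 0.1358 / (2 * 0.0993468) = 0.683464
theta = 43.11 deg


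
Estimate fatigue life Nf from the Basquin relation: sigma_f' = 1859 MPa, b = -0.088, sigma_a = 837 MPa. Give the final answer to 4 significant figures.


sigma_a = sigma_f' * (2*Nf)^b
2*Nf = (sigma_a / sigma_f')^(1/b)
2*Nf = (837 / 1859)^(1/-0.088)
2*Nf = 8671.87
Nf = 4336 cycles


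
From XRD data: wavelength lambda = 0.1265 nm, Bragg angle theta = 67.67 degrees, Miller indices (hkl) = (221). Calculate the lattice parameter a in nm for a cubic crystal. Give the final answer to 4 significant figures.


d = lambda / (2*sin(theta))
d = 0.1265 / (2*sin(67.67 deg))
d = 0.0683776 nm
a = d * sqrt(h^2+k^2+l^2) = 0.0683776 * sqrt(9)
a = 0.2051 nm


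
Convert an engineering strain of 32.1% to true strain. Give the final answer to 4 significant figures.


epsilon_true = ln(1 + epsilon_eng)
epsilon_true = ln(1 + 0.321)
epsilon_true = 0.2784


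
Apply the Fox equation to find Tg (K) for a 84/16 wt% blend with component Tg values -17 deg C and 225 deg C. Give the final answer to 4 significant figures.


1/Tg = w1/Tg1 + w2/Tg2 (in Kelvin)
Tg1 = 256.15 K, Tg2 = 498.15 K
1/Tg = 0.84/256.15 + 0.16/498.15
Tg = 277.7 K


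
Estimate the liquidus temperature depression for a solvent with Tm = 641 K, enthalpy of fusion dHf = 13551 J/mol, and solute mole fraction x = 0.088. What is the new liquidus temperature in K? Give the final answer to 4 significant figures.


dT = R*Tm^2*x / dHf
dT = 8.314 * 641^2 * 0.088 / 13551
dT = 22.1839 K
T_new = 641 - 22.1839 = 618.8 K


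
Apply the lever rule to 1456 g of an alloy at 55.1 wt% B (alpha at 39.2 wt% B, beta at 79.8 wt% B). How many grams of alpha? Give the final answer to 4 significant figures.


f_alpha = (C_beta - C0) / (C_beta - C_alpha)
f_alpha = (79.8 - 55.1) / (79.8 - 39.2) = 0.608374
m_alpha = f_alpha * m_total = 0.608374 * 1456 = 885.8 g


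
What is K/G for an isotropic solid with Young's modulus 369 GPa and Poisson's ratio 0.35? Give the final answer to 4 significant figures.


G = E / (2*(1+nu))
G = 369 / (2*(1+0.35)) = 136.667 GPa
K = E / (3*(1-2*nu))
K = 369 / (3*(1-2*0.35)) = 410 GPa
K/G = 410 / 136.667 = 3


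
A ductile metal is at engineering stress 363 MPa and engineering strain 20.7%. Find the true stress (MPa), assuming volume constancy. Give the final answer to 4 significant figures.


sigma_true = sigma_eng * (1 + epsilon_eng)
sigma_true = 363 * (1 + 0.207)
sigma_true = 438.1 MPa


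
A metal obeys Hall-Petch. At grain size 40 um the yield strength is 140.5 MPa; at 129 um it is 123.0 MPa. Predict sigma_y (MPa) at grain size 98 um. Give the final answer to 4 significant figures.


sigma_y = sigma0 + k / sqrt(d)
1/sqrt(d1) = 1/sqrt(4e-05) = 158.114;  1/sqrt(d2) = 88.0451
k = (sigma1 - sigma2) / (1/sqrt(d1) - 1/sqrt(d2)) = (140.5 - 123.0) / (158.114 - 88.0451) = 0.249755 MPa*m^0.5
sigma0 = sigma1 - k/sqrt(d1) = 140.5 - 0.249755*158.114 = 101.01 MPa
sigma_y(d3) = 101.01 + 0.249755 / sqrt(9.8e-05) = 126.2 MPa


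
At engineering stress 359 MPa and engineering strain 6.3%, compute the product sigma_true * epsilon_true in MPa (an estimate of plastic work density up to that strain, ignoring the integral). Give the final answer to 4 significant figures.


sigma_true = sigma_eng * (1 + epsilon_eng)
sigma_true = 359 * (1 + 0.063) = 381.617 MPa
epsilon_true = ln(1 + epsilon_eng)
epsilon_true = ln(1 + 0.063) = 0.0610951
sigma_true * epsilon_true = 381.617 * 0.0610951 = 23.31 MPa


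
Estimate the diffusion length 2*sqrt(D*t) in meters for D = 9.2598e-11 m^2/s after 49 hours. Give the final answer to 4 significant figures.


t = 49 hr = 176400 s
Diffusion length = 2*sqrt(D*t)
= 2*sqrt(9.2598e-11 * 176400)
= 8.083e-03 m


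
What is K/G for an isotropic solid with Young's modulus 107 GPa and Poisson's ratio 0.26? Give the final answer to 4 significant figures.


G = E / (2*(1+nu))
G = 107 / (2*(1+0.26)) = 42.4603 GPa
K = E / (3*(1-2*nu))
K = 107 / (3*(1-2*0.26)) = 74.3056 GPa
K/G = 74.3056 / 42.4603 = 1.75


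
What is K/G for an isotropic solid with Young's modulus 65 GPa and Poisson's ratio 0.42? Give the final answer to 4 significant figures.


G = E / (2*(1+nu))
G = 65 / (2*(1+0.42)) = 22.8873 GPa
K = E / (3*(1-2*nu))
K = 65 / (3*(1-2*0.42)) = 135.417 GPa
K/G = 135.417 / 22.8873 = 5.917


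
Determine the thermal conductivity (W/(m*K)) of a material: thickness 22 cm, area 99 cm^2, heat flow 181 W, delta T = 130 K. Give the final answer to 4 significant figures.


k = Q*L / (A*dT)
L = 0.22 m, A = 9.9e-03 m^2
k = 181 * 0.22 / (9.9e-03 * 130)
k = 30.94 W/(m*K)


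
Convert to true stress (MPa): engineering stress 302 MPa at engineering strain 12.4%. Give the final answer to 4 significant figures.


sigma_true = sigma_eng * (1 + epsilon_eng)
sigma_true = 302 * (1 + 0.124)
sigma_true = 339.4 MPa


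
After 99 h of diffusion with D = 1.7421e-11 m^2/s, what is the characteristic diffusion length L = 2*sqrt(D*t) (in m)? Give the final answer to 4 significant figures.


t = 99 hr = 356400 s
Diffusion length = 2*sqrt(D*t)
= 2*sqrt(1.7421e-11 * 356400)
= 4.984e-03 m


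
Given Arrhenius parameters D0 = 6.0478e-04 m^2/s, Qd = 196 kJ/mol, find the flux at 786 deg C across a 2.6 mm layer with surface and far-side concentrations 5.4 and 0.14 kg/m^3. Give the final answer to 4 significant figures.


Step 1: D = D0 * exp(-Qd/(R*T))
T = 786 + 273.15 = 1059.15 K
D = 6.0478e-04 * exp(-196e3 / (8.314 * 1059.15)) = 1.30322e-13 m^2/s
Step 2: J = D * (C1 - C2) / dx
J = 1.30322e-13 * (5.4 - 0.14) / 2.6e-03
J = 2.637e-10 kg/(m^2*s)


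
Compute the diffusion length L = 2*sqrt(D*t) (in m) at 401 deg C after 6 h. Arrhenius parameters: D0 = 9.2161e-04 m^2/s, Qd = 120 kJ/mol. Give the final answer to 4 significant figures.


Step 1: D = D0 * exp(-Qd/(R*T))
T = 674.15 K
D = 9.2161e-04 * exp(-120e3 / (8.314 * 674.15)) = 4.63815e-13 m^2/s
Step 2: L = 2*sqrt(D*t)
t = 6 h = 21600 s
L = 2*sqrt(4.63815e-13 * 21600) = 2.002e-04 m


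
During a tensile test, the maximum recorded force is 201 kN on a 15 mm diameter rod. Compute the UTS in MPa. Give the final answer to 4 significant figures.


A0 = pi*(d/2)^2 = pi*(15/2)^2 = 176.715 mm^2
UTS = F_max / A0 = 201*1000 / 176.715
UTS = 1137 MPa


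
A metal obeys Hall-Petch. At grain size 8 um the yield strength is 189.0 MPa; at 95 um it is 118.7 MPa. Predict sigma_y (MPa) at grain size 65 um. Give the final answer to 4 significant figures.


sigma_y = sigma0 + k / sqrt(d)
1/sqrt(d1) = 1/sqrt(8e-06) = 353.553;  1/sqrt(d2) = 102.598
k = (sigma1 - sigma2) / (1/sqrt(d1) - 1/sqrt(d2)) = (189.0 - 118.7) / (353.553 - 102.598) = 0.280129 MPa*m^0.5
sigma0 = sigma1 - k/sqrt(d1) = 189.0 - 0.280129*353.553 = 89.9593 MPa
sigma_y(d3) = 89.9593 + 0.280129 / sqrt(6.5e-05) = 124.7 MPa


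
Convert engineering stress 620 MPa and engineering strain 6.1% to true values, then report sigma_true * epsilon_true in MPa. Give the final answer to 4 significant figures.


sigma_true = sigma_eng * (1 + epsilon_eng)
sigma_true = 620 * (1 + 0.061) = 657.82 MPa
epsilon_true = ln(1 + epsilon_eng)
epsilon_true = ln(1 + 0.061) = 0.0592119
sigma_true * epsilon_true = 657.82 * 0.0592119 = 38.95 MPa


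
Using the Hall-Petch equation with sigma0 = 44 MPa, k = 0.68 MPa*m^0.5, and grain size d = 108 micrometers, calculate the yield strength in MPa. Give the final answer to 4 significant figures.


sigma_y = sigma0 + k / sqrt(d)
d = 108 um = 1.08e-04 m
sigma_y = 44 + 0.68 / sqrt(1.08e-04)
sigma_y = 109.4 MPa


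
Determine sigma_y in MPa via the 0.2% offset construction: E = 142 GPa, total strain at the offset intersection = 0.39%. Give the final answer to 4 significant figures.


Offset strain = 0.002
Elastic strain at yield = total_strain - offset = 3.9e-03 - 0.002 = 1.9e-03
sigma_y = E * elastic_strain = 142000 * 1.9e-03
sigma_y = 269.8 MPa


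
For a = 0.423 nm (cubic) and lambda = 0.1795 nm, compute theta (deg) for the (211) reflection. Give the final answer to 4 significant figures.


d = a / sqrt(h^2+k^2+l^2)
d = 0.423 / sqrt(6) = 0.172689 nm
lambda = 2*d*sin(theta)  =>  sin(theta) = lambda / (2*d)
sin(theta) = 0.1795 / (2 * 0.172689) = 0.51972
theta = 31.31 deg


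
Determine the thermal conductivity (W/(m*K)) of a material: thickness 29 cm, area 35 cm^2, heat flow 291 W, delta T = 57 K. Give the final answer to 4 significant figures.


k = Q*L / (A*dT)
L = 0.29 m, A = 3.5e-03 m^2
k = 291 * 0.29 / (3.5e-03 * 57)
k = 423 W/(m*K)


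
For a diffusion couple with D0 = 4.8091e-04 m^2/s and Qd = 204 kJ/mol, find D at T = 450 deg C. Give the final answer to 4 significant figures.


D = D0 * exp(-Qd / (R*T))
T = 723.15 K
D = 4.8091e-04 * exp(-204e3 / (8.314 * 723.15))
D = 8.835e-19 m^2/s


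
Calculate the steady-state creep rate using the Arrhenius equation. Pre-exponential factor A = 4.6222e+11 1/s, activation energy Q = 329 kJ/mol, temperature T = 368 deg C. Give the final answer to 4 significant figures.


rate = A * exp(-Q / (R*T))
T = 368 + 273.15 = 641.15 K
rate = 4.6222e+11 * exp(-329e3 / (8.314 * 641.15))
rate = 7.247e-16 1/s


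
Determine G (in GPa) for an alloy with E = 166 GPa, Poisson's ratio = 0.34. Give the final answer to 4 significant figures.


G = E / (2*(1+nu))
G = 166 / (2*(1+0.34))
G = 61.94 GPa


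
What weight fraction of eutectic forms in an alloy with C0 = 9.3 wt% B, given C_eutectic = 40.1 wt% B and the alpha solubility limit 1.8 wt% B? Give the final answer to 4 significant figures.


f_primary = (C_e - C0) / (C_e - C_alpha_max)
f_primary = (40.1 - 9.3) / (40.1 - 1.8)
f_primary = 0.804178
f_eutectic = 1 - 0.804178 = 0.1958


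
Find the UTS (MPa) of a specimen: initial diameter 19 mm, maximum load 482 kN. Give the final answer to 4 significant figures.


A0 = pi*(d/2)^2 = pi*(19/2)^2 = 283.529 mm^2
UTS = F_max / A0 = 482*1000 / 283.529
UTS = 1700 MPa


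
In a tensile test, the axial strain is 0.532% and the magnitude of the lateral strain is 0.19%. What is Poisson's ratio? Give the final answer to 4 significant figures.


nu = -epsilon_lat / epsilon_axial
Lateral strain is contraction (negative), so using magnitudes:
nu = 0.19 / 0.532
nu = 0.3571


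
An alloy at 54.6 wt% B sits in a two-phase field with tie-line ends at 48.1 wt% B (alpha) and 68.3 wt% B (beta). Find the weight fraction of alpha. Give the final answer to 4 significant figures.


f_alpha = (C_beta - C0) / (C_beta - C_alpha)
f_alpha = (68.3 - 54.6) / (68.3 - 48.1)
f_alpha = 0.6782


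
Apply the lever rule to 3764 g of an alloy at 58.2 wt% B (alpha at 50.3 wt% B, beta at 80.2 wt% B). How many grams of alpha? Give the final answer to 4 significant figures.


f_alpha = (C_beta - C0) / (C_beta - C_alpha)
f_alpha = (80.2 - 58.2) / (80.2 - 50.3) = 0.735786
m_alpha = f_alpha * m_total = 0.735786 * 3764 = 2769 g


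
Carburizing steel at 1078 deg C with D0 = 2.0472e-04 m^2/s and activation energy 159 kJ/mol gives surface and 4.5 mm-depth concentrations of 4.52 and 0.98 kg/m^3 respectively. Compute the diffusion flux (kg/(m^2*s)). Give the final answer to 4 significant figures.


Step 1: D = D0 * exp(-Qd/(R*T))
T = 1078 + 273.15 = 1351.15 K
D = 2.0472e-04 * exp(-159e3 / (8.314 * 1351.15)) = 1.45913e-10 m^2/s
Step 2: J = D * (C1 - C2) / dx
J = 1.45913e-10 * (4.52 - 0.98) / 4.5e-03
J = 1.148e-07 kg/(m^2*s)


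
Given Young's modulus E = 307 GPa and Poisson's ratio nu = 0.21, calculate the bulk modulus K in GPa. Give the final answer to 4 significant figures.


K = E / (3*(1-2*nu))
K = 307 / (3*(1-2*0.21))
K = 176.4 GPa


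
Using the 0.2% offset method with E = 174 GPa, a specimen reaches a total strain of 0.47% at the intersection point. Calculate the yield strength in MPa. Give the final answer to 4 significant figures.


Offset strain = 0.002
Elastic strain at yield = total_strain - offset = 4.7e-03 - 0.002 = 2.7e-03
sigma_y = E * elastic_strain = 174000 * 2.7e-03
sigma_y = 469.8 MPa


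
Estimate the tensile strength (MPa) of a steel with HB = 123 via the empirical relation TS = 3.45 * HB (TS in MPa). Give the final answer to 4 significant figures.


TS (MPa) = 3.45 * HB
TS = 3.45 * 123
TS = 424.4 MPa


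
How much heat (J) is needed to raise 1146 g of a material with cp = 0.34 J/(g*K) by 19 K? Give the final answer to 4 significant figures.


Q = m * cp * dT
Q = 1146 * 0.34 * 19
Q = 7403 J


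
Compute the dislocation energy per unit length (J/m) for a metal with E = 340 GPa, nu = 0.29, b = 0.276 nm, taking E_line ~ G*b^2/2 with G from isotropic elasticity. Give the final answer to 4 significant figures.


Step 1: G = E / (2*(1+nu))
G = 340 / (2*(1+0.29)) = 131.783 GPa = 1.31783e+11 Pa
Step 2: E_line = G*b^2/2
b = 0.276 nm = 2.76e-10 m
E_line = 0.5 * 1.31783e+11 * (2.76e-10)^2 = 5.019e-09 J/m


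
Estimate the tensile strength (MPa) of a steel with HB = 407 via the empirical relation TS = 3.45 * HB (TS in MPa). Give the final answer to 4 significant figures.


TS (MPa) = 3.45 * HB
TS = 3.45 * 407
TS = 1404 MPa


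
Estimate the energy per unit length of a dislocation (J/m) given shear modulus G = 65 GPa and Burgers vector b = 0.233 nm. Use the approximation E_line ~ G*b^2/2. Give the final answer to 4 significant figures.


E = G*b^2/2
b = 0.233 nm = 2.33e-10 m
G = 65 GPa = 6.5e+10 Pa
E = 0.5 * 6.5e+10 * (2.33e-10)^2
E = 1.764e-09 J/m


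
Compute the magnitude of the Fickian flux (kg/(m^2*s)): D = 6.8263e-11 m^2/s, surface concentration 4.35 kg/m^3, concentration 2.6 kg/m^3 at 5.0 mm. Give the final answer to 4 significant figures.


J = -D * (dC/dx) = D * (C1 - C2) / dx
J = 6.8263e-11 * (4.35 - 2.6) / 5e-03
J = 2.389e-08 kg/(m^2*s)


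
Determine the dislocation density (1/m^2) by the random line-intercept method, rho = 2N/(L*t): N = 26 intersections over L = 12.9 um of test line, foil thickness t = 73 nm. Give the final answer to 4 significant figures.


rho = 2N / (L * t)
L = 12.9 um = 1.29e-05 m, t = 73 nm = 7.3e-08 m
rho = 2 * 26 / (1.29e-05 * 7.3e-08)
rho = 5.522e+13 1/m^2


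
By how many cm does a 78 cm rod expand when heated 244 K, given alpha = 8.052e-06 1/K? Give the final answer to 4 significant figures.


dL = L0 * alpha * dT
dL = 78 * 8.052e-06 * 244
dL = 0.1532 cm


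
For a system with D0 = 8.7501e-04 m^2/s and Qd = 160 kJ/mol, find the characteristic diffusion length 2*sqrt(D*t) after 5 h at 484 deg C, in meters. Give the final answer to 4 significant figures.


Step 1: D = D0 * exp(-Qd/(R*T))
T = 757.15 K
D = 8.7501e-04 * exp(-160e3 / (8.314 * 757.15)) = 8.00673e-15 m^2/s
Step 2: L = 2*sqrt(D*t)
t = 5 h = 18000 s
L = 2*sqrt(8.00673e-15 * 18000) = 2.401e-05 m


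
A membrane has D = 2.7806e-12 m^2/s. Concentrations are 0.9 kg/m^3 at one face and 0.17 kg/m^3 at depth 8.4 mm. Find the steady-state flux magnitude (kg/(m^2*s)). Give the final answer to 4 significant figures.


J = -D * (dC/dx) = D * (C1 - C2) / dx
J = 2.7806e-12 * (0.9 - 0.17) / 8.4e-03
J = 2.416e-10 kg/(m^2*s)


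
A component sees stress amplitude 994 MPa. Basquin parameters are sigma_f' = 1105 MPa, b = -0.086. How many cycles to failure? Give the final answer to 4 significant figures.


sigma_a = sigma_f' * (2*Nf)^b
2*Nf = (sigma_a / sigma_f')^(1/b)
2*Nf = (994 / 1105)^(1/-0.086)
2*Nf = 3.42455
Nf = 1.712 cycles


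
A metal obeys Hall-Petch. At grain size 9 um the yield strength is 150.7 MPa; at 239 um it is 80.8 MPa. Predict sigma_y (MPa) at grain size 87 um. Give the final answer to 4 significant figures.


sigma_y = sigma0 + k / sqrt(d)
1/sqrt(d1) = 1/sqrt(9e-06) = 333.333;  1/sqrt(d2) = 64.6846
k = (sigma1 - sigma2) / (1/sqrt(d1) - 1/sqrt(d2)) = (150.7 - 80.8) / (333.333 - 64.6846) = 0.260191 MPa*m^0.5
sigma0 = sigma1 - k/sqrt(d1) = 150.7 - 0.260191*333.333 = 63.9696 MPa
sigma_y(d3) = 63.9696 + 0.260191 / sqrt(8.7e-05) = 91.87 MPa


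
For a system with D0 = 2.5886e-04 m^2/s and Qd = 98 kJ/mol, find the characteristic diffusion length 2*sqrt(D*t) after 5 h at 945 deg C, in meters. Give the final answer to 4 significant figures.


Step 1: D = D0 * exp(-Qd/(R*T))
T = 1218.15 K
D = 2.5886e-04 * exp(-98e3 / (8.314 * 1218.15)) = 1.62422e-08 m^2/s
Step 2: L = 2*sqrt(D*t)
t = 5 h = 18000 s
L = 2*sqrt(1.62422e-08 * 18000) = 0.0342 m


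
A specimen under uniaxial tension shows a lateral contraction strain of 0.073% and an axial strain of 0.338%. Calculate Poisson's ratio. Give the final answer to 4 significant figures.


nu = -epsilon_lat / epsilon_axial
Lateral strain is contraction (negative), so using magnitudes:
nu = 0.073 / 0.338
nu = 0.216


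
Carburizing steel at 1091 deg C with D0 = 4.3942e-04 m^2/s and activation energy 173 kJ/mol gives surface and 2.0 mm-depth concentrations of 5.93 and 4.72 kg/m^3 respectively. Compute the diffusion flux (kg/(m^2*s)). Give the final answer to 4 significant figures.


Step 1: D = D0 * exp(-Qd/(R*T))
T = 1091 + 273.15 = 1364.15 K
D = 4.3942e-04 * exp(-173e3 / (8.314 * 1364.15)) = 1.04304e-10 m^2/s
Step 2: J = D * (C1 - C2) / dx
J = 1.04304e-10 * (5.93 - 4.72) / 2e-03
J = 6.31e-08 kg/(m^2*s)


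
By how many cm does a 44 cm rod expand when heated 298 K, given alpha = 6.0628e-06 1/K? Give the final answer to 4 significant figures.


dL = L0 * alpha * dT
dL = 44 * 6.0628e-06 * 298
dL = 0.0795 cm


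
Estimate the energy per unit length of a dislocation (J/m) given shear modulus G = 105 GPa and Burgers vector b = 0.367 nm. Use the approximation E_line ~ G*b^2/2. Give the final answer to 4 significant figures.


E = G*b^2/2
b = 0.367 nm = 3.67e-10 m
G = 105 GPa = 1.05e+11 Pa
E = 0.5 * 1.05e+11 * (3.67e-10)^2
E = 7.071e-09 J/m


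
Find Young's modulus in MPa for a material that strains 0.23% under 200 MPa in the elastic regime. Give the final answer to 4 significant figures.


E = sigma / epsilon
epsilon = 0.23% = 2.3e-03
E = 200 / 2.3e-03
E = 86960 MPa


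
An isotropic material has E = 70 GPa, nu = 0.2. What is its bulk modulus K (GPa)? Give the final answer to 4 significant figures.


K = E / (3*(1-2*nu))
K = 70 / (3*(1-2*0.2))
K = 38.89 GPa


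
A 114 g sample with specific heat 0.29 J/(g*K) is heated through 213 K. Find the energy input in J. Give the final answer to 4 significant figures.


Q = m * cp * dT
Q = 114 * 0.29 * 213
Q = 7042 J


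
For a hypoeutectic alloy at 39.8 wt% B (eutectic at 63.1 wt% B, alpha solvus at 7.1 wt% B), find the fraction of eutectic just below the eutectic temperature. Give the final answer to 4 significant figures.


f_primary = (C_e - C0) / (C_e - C_alpha_max)
f_primary = (63.1 - 39.8) / (63.1 - 7.1)
f_primary = 0.416071
f_eutectic = 1 - 0.416071 = 0.5839


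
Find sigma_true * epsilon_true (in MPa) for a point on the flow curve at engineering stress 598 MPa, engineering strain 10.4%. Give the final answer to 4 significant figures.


sigma_true = sigma_eng * (1 + epsilon_eng)
sigma_true = 598 * (1 + 0.104) = 660.192 MPa
epsilon_true = ln(1 + epsilon_eng)
epsilon_true = ln(1 + 0.104) = 0.0989399
sigma_true * epsilon_true = 660.192 * 0.0989399 = 65.32 MPa


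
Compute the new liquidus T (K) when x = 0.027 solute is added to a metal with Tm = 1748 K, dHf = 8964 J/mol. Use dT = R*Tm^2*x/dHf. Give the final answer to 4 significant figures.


dT = R*Tm^2*x / dHf
dT = 8.314 * 1748^2 * 0.027 / 8964
dT = 76.5164 K
T_new = 1748 - 76.5164 = 1671 K


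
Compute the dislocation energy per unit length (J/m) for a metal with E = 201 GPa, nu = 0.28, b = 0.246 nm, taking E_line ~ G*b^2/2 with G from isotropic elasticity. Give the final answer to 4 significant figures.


Step 1: G = E / (2*(1+nu))
G = 201 / (2*(1+0.28)) = 78.5156 GPa = 7.85156e+10 Pa
Step 2: E_line = G*b^2/2
b = 0.246 nm = 2.46e-10 m
E_line = 0.5 * 7.85156e+10 * (2.46e-10)^2 = 2.376e-09 J/m


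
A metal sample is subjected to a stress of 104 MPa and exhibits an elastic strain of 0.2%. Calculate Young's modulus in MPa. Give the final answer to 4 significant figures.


E = sigma / epsilon
epsilon = 0.2% = 2e-03
E = 104 / 2e-03
E = 52000 MPa


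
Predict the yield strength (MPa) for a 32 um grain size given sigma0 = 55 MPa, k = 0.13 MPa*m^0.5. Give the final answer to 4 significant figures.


sigma_y = sigma0 + k / sqrt(d)
d = 32 um = 3.2e-05 m
sigma_y = 55 + 0.13 / sqrt(3.2e-05)
sigma_y = 77.98 MPa


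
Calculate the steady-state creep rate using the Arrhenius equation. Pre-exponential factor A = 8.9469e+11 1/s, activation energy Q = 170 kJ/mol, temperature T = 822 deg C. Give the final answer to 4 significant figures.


rate = A * exp(-Q / (R*T))
T = 822 + 273.15 = 1095.15 K
rate = 8.9469e+11 * exp(-170e3 / (8.314 * 1095.15))
rate = 6966 1/s


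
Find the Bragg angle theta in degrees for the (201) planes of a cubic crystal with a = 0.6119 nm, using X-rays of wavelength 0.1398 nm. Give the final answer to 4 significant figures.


d = a / sqrt(h^2+k^2+l^2)
d = 0.6119 / sqrt(5) = 0.27365 nm
lambda = 2*d*sin(theta)  =>  sin(theta) = lambda / (2*d)
sin(theta) = 0.1398 / (2 * 0.27365) = 0.255436
theta = 14.8 deg


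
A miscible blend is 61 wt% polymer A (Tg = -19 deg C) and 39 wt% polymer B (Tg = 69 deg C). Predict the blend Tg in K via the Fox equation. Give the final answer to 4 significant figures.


1/Tg = w1/Tg1 + w2/Tg2 (in Kelvin)
Tg1 = 254.15 K, Tg2 = 342.15 K
1/Tg = 0.61/254.15 + 0.39/342.15
Tg = 282.5 K


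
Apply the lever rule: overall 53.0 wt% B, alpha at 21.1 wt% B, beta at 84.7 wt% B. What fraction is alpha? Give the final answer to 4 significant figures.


f_alpha = (C_beta - C0) / (C_beta - C_alpha)
f_alpha = (84.7 - 53.0) / (84.7 - 21.1)
f_alpha = 0.4984


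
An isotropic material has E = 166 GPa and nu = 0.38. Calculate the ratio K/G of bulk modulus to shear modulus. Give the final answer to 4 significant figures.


G = E / (2*(1+nu))
G = 166 / (2*(1+0.38)) = 60.1449 GPa
K = E / (3*(1-2*nu))
K = 166 / (3*(1-2*0.38)) = 230.556 GPa
K/G = 230.556 / 60.1449 = 3.833


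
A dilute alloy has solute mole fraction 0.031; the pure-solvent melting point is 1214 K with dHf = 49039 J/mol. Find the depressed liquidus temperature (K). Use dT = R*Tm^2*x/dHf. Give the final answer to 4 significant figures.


dT = R*Tm^2*x / dHf
dT = 8.314 * 1214^2 * 0.031 / 49039
dT = 7.74582 K
T_new = 1214 - 7.74582 = 1206 K


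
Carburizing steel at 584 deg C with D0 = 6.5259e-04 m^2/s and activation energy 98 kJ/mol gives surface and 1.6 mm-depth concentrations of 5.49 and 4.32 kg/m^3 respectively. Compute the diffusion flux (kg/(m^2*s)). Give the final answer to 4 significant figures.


Step 1: D = D0 * exp(-Qd/(R*T))
T = 584 + 273.15 = 857.15 K
D = 6.5259e-04 * exp(-98e3 / (8.314 * 857.15)) = 6.95527e-10 m^2/s
Step 2: J = D * (C1 - C2) / dx
J = 6.95527e-10 * (5.49 - 4.32) / 1.6e-03
J = 5.086e-07 kg/(m^2*s)


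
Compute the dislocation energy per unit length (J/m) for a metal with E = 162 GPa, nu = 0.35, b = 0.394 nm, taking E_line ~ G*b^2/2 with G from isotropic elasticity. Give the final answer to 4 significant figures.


Step 1: G = E / (2*(1+nu))
G = 162 / (2*(1+0.35)) = 60 GPa = 6e+10 Pa
Step 2: E_line = G*b^2/2
b = 0.394 nm = 3.94e-10 m
E_line = 0.5 * 6e+10 * (3.94e-10)^2 = 4.657e-09 J/m


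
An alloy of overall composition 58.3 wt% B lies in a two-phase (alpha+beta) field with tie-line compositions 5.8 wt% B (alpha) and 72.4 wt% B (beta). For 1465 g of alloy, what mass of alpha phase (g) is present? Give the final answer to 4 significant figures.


f_alpha = (C_beta - C0) / (C_beta - C_alpha)
f_alpha = (72.4 - 58.3) / (72.4 - 5.8) = 0.211712
m_alpha = f_alpha * m_total = 0.211712 * 1465 = 310.2 g


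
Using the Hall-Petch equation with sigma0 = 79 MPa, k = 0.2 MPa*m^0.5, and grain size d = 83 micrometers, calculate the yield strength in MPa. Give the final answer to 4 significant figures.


sigma_y = sigma0 + k / sqrt(d)
d = 83 um = 8.3e-05 m
sigma_y = 79 + 0.2 / sqrt(8.3e-05)
sigma_y = 101 MPa


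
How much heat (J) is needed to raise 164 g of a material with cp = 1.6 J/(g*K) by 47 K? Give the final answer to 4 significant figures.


Q = m * cp * dT
Q = 164 * 1.6 * 47
Q = 12330 J


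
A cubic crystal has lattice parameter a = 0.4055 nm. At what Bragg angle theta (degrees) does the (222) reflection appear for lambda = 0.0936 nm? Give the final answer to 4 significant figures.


d = a / sqrt(h^2+k^2+l^2)
d = 0.4055 / sqrt(12) = 0.117058 nm
lambda = 2*d*sin(theta)  =>  sin(theta) = lambda / (2*d)
sin(theta) = 0.0936 / (2 * 0.117058) = 0.399803
theta = 23.57 deg


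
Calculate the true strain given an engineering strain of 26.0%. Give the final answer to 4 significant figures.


epsilon_true = ln(1 + epsilon_eng)
epsilon_true = ln(1 + 0.26)
epsilon_true = 0.2311


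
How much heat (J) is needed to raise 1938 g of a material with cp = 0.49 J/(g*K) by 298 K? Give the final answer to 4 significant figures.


Q = m * cp * dT
Q = 1938 * 0.49 * 298
Q = 283000 J


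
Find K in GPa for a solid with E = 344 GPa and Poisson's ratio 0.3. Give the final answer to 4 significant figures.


K = E / (3*(1-2*nu))
K = 344 / (3*(1-2*0.3))
K = 286.7 GPa


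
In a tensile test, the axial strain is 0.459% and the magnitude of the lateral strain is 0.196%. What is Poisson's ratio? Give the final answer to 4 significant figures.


nu = -epsilon_lat / epsilon_axial
Lateral strain is contraction (negative), so using magnitudes:
nu = 0.196 / 0.459
nu = 0.427


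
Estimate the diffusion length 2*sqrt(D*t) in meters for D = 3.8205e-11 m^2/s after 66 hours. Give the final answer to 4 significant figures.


t = 66 hr = 237600 s
Diffusion length = 2*sqrt(D*t)
= 2*sqrt(3.8205e-11 * 237600)
= 6.026e-03 m


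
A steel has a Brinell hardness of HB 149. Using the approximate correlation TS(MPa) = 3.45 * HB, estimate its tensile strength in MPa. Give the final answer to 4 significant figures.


TS (MPa) = 3.45 * HB
TS = 3.45 * 149
TS = 514.1 MPa


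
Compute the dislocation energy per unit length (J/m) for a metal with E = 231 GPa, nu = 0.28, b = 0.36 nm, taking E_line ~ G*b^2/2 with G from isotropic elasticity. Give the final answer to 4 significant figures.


Step 1: G = E / (2*(1+nu))
G = 231 / (2*(1+0.28)) = 90.2344 GPa = 9.02344e+10 Pa
Step 2: E_line = G*b^2/2
b = 0.36 nm = 3.6e-10 m
E_line = 0.5 * 9.02344e+10 * (3.6e-10)^2 = 5.847e-09 J/m


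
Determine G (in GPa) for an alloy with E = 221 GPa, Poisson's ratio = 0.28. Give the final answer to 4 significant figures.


G = E / (2*(1+nu))
G = 221 / (2*(1+0.28))
G = 86.33 GPa


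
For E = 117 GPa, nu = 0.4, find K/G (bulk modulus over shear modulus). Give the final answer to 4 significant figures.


G = E / (2*(1+nu))
G = 117 / (2*(1+0.4)) = 41.7857 GPa
K = E / (3*(1-2*nu))
K = 117 / (3*(1-2*0.4)) = 195 GPa
K/G = 195 / 41.7857 = 4.667


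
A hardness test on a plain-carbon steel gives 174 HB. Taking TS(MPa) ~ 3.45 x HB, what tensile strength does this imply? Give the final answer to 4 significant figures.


TS (MPa) = 3.45 * HB
TS = 3.45 * 174
TS = 600.3 MPa


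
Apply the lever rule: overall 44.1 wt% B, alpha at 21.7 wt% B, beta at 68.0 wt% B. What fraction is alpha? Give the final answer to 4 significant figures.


f_alpha = (C_beta - C0) / (C_beta - C_alpha)
f_alpha = (68.0 - 44.1) / (68.0 - 21.7)
f_alpha = 0.5162


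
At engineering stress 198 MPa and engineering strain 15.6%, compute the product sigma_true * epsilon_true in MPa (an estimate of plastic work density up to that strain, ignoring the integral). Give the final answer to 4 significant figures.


sigma_true = sigma_eng * (1 + epsilon_eng)
sigma_true = 198 * (1 + 0.156) = 228.888 MPa
epsilon_true = ln(1 + epsilon_eng)
epsilon_true = ln(1 + 0.156) = 0.144966
sigma_true * epsilon_true = 228.888 * 0.144966 = 33.18 MPa


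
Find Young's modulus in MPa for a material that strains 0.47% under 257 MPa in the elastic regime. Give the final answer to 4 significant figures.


E = sigma / epsilon
epsilon = 0.47% = 4.7e-03
E = 257 / 4.7e-03
E = 54680 MPa


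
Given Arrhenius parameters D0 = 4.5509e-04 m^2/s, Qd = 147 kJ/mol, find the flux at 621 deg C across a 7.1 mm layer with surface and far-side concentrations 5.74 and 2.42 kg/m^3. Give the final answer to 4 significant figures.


Step 1: D = D0 * exp(-Qd/(R*T))
T = 621 + 273.15 = 894.15 K
D = 4.5509e-04 * exp(-147e3 / (8.314 * 894.15)) = 1.17574e-12 m^2/s
Step 2: J = D * (C1 - C2) / dx
J = 1.17574e-12 * (5.74 - 2.42) / 7.1e-03
J = 5.498e-10 kg/(m^2*s)


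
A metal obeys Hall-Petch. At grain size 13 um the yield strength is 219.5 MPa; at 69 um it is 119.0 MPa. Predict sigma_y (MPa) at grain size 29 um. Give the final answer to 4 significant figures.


sigma_y = sigma0 + k / sqrt(d)
1/sqrt(d1) = 1/sqrt(1.3e-05) = 277.35;  1/sqrt(d2) = 120.386
k = (sigma1 - sigma2) / (1/sqrt(d1) - 1/sqrt(d2)) = (219.5 - 119.0) / (277.35 - 120.386) = 0.640273 MPa*m^0.5
sigma0 = sigma1 - k/sqrt(d1) = 219.5 - 0.640273*277.35 = 41.9202 MPa
sigma_y(d3) = 41.9202 + 0.640273 / sqrt(2.9e-05) = 160.8 MPa


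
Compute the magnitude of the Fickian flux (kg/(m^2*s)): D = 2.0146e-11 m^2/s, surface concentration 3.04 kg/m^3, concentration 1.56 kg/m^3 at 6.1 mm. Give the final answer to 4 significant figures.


J = -D * (dC/dx) = D * (C1 - C2) / dx
J = 2.0146e-11 * (3.04 - 1.56) / 6.1e-03
J = 4.888e-09 kg/(m^2*s)


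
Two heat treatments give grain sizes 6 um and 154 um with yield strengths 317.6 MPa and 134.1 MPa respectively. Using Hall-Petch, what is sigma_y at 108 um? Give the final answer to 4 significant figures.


sigma_y = sigma0 + k / sqrt(d)
1/sqrt(d1) = 1/sqrt(6e-06) = 408.248;  1/sqrt(d2) = 80.5823
k = (sigma1 - sigma2) / (1/sqrt(d1) - 1/sqrt(d2)) = (317.6 - 134.1) / (408.248 - 80.5823) = 0.560021 MPa*m^0.5
sigma0 = sigma1 - k/sqrt(d1) = 317.6 - 0.560021*408.248 = 88.9722 MPa
sigma_y(d3) = 88.9722 + 0.560021 / sqrt(1.08e-04) = 142.9 MPa


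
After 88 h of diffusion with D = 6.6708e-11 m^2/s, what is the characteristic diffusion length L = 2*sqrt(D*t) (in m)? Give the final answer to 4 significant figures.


t = 88 hr = 316800 s
Diffusion length = 2*sqrt(D*t)
= 2*sqrt(6.6708e-11 * 316800)
= 9.194e-03 m


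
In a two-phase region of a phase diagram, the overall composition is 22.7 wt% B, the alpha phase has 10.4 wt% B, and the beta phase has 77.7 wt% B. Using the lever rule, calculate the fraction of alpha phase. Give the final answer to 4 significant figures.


f_alpha = (C_beta - C0) / (C_beta - C_alpha)
f_alpha = (77.7 - 22.7) / (77.7 - 10.4)
f_alpha = 0.8172


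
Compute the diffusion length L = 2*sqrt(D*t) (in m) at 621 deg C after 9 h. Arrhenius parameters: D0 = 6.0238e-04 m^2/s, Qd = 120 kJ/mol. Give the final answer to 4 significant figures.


Step 1: D = D0 * exp(-Qd/(R*T))
T = 894.15 K
D = 6.0238e-04 * exp(-120e3 / (8.314 * 894.15)) = 5.88075e-11 m^2/s
Step 2: L = 2*sqrt(D*t)
t = 9 h = 32400 s
L = 2*sqrt(5.88075e-11 * 32400) = 2.761e-03 m


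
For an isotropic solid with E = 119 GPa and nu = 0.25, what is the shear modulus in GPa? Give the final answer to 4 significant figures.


G = E / (2*(1+nu))
G = 119 / (2*(1+0.25))
G = 47.6 GPa


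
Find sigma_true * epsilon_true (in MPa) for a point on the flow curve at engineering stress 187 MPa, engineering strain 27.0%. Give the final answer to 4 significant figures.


sigma_true = sigma_eng * (1 + epsilon_eng)
sigma_true = 187 * (1 + 0.27) = 237.49 MPa
epsilon_true = ln(1 + epsilon_eng)
epsilon_true = ln(1 + 0.27) = 0.239017
sigma_true * epsilon_true = 237.49 * 0.239017 = 56.76 MPa


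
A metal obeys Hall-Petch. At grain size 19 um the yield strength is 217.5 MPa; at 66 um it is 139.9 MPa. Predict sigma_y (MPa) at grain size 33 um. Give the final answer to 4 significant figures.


sigma_y = sigma0 + k / sqrt(d)
1/sqrt(d1) = 1/sqrt(1.9e-05) = 229.416;  1/sqrt(d2) = 123.091
k = (sigma1 - sigma2) / (1/sqrt(d1) - 1/sqrt(d2)) = (217.5 - 139.9) / (229.416 - 123.091) = 0.729843 MPa*m^0.5
sigma0 = sigma1 - k/sqrt(d1) = 217.5 - 0.729843*229.416 = 50.0625 MPa
sigma_y(d3) = 50.0625 + 0.729843 / sqrt(3.3e-05) = 177.1 MPa


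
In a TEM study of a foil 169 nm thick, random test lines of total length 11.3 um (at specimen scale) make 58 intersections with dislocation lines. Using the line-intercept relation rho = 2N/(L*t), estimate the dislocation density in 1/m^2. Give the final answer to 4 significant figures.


rho = 2N / (L * t)
L = 11.3 um = 1.13e-05 m, t = 169 nm = 1.69e-07 m
rho = 2 * 58 / (1.13e-05 * 1.69e-07)
rho = 6.074e+13 1/m^2


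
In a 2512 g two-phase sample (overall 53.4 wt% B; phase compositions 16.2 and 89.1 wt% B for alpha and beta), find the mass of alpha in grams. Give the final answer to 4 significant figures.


f_alpha = (C_beta - C0) / (C_beta - C_alpha)
f_alpha = (89.1 - 53.4) / (89.1 - 16.2) = 0.489712
m_alpha = f_alpha * m_total = 0.489712 * 2512 = 1230 g


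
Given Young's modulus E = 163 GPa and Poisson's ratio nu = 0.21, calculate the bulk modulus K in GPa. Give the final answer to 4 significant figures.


K = E / (3*(1-2*nu))
K = 163 / (3*(1-2*0.21))
K = 93.68 GPa


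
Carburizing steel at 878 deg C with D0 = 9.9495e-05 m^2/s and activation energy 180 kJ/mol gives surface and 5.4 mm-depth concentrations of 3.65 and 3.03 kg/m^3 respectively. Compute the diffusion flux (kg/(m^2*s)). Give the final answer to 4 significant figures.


Step 1: D = D0 * exp(-Qd/(R*T))
T = 878 + 273.15 = 1151.15 K
D = 9.9495e-05 * exp(-180e3 / (8.314 * 1151.15)) = 6.75799e-13 m^2/s
Step 2: J = D * (C1 - C2) / dx
J = 6.75799e-13 * (3.65 - 3.03) / 5.4e-03
J = 7.759e-11 kg/(m^2*s)


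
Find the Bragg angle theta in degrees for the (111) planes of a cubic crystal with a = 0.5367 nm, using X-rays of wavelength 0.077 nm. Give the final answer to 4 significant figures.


d = a / sqrt(h^2+k^2+l^2)
d = 0.5367 / sqrt(3) = 0.309864 nm
lambda = 2*d*sin(theta)  =>  sin(theta) = lambda / (2*d)
sin(theta) = 0.077 / (2 * 0.309864) = 0.124248
theta = 7.137 deg


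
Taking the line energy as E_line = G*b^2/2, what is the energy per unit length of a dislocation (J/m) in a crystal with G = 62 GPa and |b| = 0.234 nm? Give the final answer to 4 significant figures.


E = G*b^2/2
b = 0.234 nm = 2.34e-10 m
G = 62 GPa = 6.2e+10 Pa
E = 0.5 * 6.2e+10 * (2.34e-10)^2
E = 1.697e-09 J/m


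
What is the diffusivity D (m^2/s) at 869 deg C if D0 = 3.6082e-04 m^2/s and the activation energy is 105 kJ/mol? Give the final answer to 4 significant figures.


D = D0 * exp(-Qd / (R*T))
T = 1142.15 K
D = 3.6082e-04 * exp(-105e3 / (8.314 * 1142.15))
D = 5.69e-09 m^2/s


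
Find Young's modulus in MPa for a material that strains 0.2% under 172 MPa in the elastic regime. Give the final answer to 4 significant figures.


E = sigma / epsilon
epsilon = 0.2% = 2e-03
E = 172 / 2e-03
E = 86000 MPa


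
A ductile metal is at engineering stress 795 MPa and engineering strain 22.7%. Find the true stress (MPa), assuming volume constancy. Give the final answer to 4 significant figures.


sigma_true = sigma_eng * (1 + epsilon_eng)
sigma_true = 795 * (1 + 0.227)
sigma_true = 975.5 MPa


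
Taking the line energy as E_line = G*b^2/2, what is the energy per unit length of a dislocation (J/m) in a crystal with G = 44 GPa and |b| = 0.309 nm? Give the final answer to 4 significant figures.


E = G*b^2/2
b = 0.309 nm = 3.09e-10 m
G = 44 GPa = 4.4e+10 Pa
E = 0.5 * 4.4e+10 * (3.09e-10)^2
E = 2.101e-09 J/m


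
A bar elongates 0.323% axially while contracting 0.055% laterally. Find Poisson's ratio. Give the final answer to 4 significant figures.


nu = -epsilon_lat / epsilon_axial
Lateral strain is contraction (negative), so using magnitudes:
nu = 0.055 / 0.323
nu = 0.1703


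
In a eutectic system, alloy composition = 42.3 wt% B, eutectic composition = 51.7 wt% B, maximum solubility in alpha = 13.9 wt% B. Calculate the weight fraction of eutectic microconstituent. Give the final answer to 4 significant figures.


f_primary = (C_e - C0) / (C_e - C_alpha_max)
f_primary = (51.7 - 42.3) / (51.7 - 13.9)
f_primary = 0.248677
f_eutectic = 1 - 0.248677 = 0.7513


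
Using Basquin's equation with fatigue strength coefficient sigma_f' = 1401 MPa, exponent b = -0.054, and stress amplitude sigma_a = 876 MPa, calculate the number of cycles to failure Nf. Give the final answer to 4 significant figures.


sigma_a = sigma_f' * (2*Nf)^b
2*Nf = (sigma_a / sigma_f')^(1/b)
2*Nf = (876 / 1401)^(1/-0.054)
2*Nf = 5978
Nf = 2989 cycles


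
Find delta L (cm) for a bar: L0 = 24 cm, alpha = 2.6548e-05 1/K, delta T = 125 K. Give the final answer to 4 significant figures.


dL = L0 * alpha * dT
dL = 24 * 2.6548e-05 * 125
dL = 0.07964 cm


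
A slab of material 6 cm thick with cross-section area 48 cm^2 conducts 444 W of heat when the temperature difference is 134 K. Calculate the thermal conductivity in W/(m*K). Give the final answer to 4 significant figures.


k = Q*L / (A*dT)
L = 0.06 m, A = 4.8e-03 m^2
k = 444 * 0.06 / (4.8e-03 * 134)
k = 41.42 W/(m*K)
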